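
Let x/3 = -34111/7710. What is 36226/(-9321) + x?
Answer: -411049451/23954970 ≈ -17.159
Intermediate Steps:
x = -34111/2570 (x = 3*(-34111/7710) = -34111/2570 ≈ -13.273)
36226/(-9321) + x = 36226/(-9321) - 34111/2570 = 36226*(-1/9321) - 34111/2570 = -36226/9321 - 34111/2570 = -411049451/23954970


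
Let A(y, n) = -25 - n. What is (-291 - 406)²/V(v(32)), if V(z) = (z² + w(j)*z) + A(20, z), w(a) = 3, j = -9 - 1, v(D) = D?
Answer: 485809/1063 ≈ 457.02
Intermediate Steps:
j = -10
V(z) = -25 + z² + 2*z (V(z) = (z² + 3*z) + (-25 - z) = -25 + z² + 2*z)
(-291 - 406)²/V(v(32)) = (-291 - 406)²/(-25 + 32² + 2*32) = (-697)²/(-25 + 1024 + 64) = 485809/1063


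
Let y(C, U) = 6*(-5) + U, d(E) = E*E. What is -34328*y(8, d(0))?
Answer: 1029840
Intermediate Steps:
d(E) = E**2
y(C, U) = -30 + U
-34328*y(8, d(0)) = -34328*(-30 + 0**2) = -34328*(-30 + 0) = -34328*(-30) = 1029840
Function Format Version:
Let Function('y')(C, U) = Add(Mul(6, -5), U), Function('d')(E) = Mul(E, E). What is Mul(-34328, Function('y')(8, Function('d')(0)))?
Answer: 1029840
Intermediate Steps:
Function('d')(E) = Pow(E, 2)
Function('y')(C, U) = Add(-30, U)
Mul(-34328, Function('y')(8, Function('d')(0))) = Mul(-34328, Add(-30, Pow(0, 2))) = Mul(-34328, Add(-30, 0)) = Mul(-34328, -30) = 1029840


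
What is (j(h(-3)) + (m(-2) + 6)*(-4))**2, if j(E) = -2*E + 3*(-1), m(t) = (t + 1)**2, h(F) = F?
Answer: 625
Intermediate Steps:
m(t) = (1 + t)**2
j(E) = -3 - 2*E (j(E) = -2*E - 3 = -3 - 2*E)
(j(h(-3)) + (m(-2) + 6)*(-4))**2 = ((-3 - 2*(-3)) + ((1 - 2)**2 + 6)*(-4))**2 = ((-3 + 6) + ((-1)**2 + 6)*(-4))**2 = (3 + (1 + 6)*(-4))**2 = (3 + 7*(-4))**2 = (3 - 28)**2 = (-25)**2 = 625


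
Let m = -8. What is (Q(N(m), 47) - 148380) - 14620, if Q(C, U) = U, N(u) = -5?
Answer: -162953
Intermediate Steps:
(Q(N(m), 47) - 148380) - 14620 = (47 - 148380) - 14620 = -148333 - 14620 = -162953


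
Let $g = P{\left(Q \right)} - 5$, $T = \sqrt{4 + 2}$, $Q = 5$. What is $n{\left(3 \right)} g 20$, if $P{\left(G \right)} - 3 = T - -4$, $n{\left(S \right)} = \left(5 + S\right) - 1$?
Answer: $280 + 140 \sqrt{6} \approx 622.93$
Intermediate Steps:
$n{\left(S \right)} = 4 + S$
$T = \sqrt{6} \approx 2.4495$
$P{\left(G \right)} = 7 + \sqrt{6}$ ($P{\left(G \right)} = 3 + \left(\sqrt{6} - -4\right) = 3 + \left(\sqrt{6} + 4\right) = 3 + \left(4 + \sqrt{6}\right) = 7 + \sqrt{6}$)
$g = 2 + \sqrt{6}$ ($g = \left(7 + \sqrt{6}\right) - 5 = 2 + \sqrt{6} \approx 4.4495$)
$n{\left(3 \right)} g 20 = \left(4 + 3\right) \left(2 + \sqrt{6}\right) 20 = 7 \left(2 + \sqrt{6}\right) 20 = \left(14 + 7 \sqrt{6}\right) 20 = 280 + 140 \sqrt{6}$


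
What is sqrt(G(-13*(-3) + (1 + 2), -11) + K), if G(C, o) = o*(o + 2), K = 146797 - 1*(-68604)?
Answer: 10*sqrt(2155) ≈ 464.22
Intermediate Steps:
K = 215401 (K = 146797 + 68604 = 215401)
G(C, o) = o*(2 + o)
sqrt(G(-13*(-3) + (1 + 2), -11) + K) = sqrt(-11*(2 - 11) + 215401) = sqrt(-11*(-9) + 215401) = sqrt(99 + 215401) = sqrt(215500) = 10*sqrt(2155)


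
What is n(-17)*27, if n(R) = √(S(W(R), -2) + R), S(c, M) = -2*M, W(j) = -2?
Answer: 27*I*√13 ≈ 97.35*I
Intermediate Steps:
n(R) = √(4 + R) (n(R) = √(-2*(-2) + R) = √(4 + R))
n(-17)*27 = √(4 - 17)*27 = √(-13)*27 = (I*√13)*27 = 27*I*√13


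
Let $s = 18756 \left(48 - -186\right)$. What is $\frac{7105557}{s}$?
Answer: $\frac{2368519}{1462968} \approx 1.619$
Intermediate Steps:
$s = 4388904$ ($s = 18756 \left(48 + 186\right) = 18756 \cdot 234 = 4388904$)
$\frac{7105557}{s} = \frac{7105557}{4388904} = 7105557 \cdot \frac{1}{4388904} = \frac{2368519}{1462968}$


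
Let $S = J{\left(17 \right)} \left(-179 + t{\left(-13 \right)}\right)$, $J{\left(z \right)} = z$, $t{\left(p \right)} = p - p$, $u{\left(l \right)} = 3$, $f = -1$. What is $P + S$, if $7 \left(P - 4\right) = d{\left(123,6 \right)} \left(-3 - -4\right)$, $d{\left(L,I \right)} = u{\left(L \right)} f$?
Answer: $- \frac{21276}{7} \approx -3039.4$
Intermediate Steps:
$t{\left(p \right)} = 0$
$d{\left(L,I \right)} = -3$ ($d{\left(L,I \right)} = 3 \left(-1\right) = -3$)
$S = -3043$ ($S = 17 \left(-179 + 0\right) = 17 \left(-179\right) = -3043$)
$P = \frac{25}{7}$ ($P = 4 + \frac{\left(-3\right) \left(-3 - -4\right)}{7} = 4 + \frac{\left(-3\right) \left(-3 + 4\right)}{7} = 4 + \frac{\left(-3\right) 1}{7} = 4 + \frac{1}{7} \left(-3\right) = 4 - \frac{3}{7} = \frac{25}{7} \approx 3.5714$)
$P + S = \frac{25}{7} - 3043 = - \frac{21276}{7}$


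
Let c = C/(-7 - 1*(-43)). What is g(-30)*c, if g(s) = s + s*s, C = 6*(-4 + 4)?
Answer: 0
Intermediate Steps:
C = 0 (C = 6*0 = 0)
g(s) = s + s**2
c = 0 (c = 0/(-7 - 1*(-43)) = 0/(-7 + 43) = 0/36 = 0*(1/36) = 0)
g(-30)*c = -30*(1 - 30)*0 = -30*(-29)*0 = 870*0 = 0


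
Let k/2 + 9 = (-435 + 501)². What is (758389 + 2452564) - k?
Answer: 3202259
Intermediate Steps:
k = 8694 (k = -18 + 2*(-435 + 501)² = -18 + 2*66² = -18 + 2*4356 = -18 + 8712 = 8694)
(758389 + 2452564) - k = (758389 + 2452564) - 1*8694 = 3210953 - 8694 = 3202259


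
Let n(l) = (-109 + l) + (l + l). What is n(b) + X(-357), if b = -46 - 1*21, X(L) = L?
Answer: -667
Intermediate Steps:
b = -67 (b = -46 - 21 = -67)
n(l) = -109 + 3*l (n(l) = (-109 + l) + 2*l = -109 + 3*l)
n(b) + X(-357) = (-109 + 3*(-67)) - 357 = (-109 - 201) - 357 = -310 - 357 = -667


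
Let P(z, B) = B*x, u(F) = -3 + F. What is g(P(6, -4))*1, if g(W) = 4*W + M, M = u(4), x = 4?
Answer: -63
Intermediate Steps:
M = 1 (M = -3 + 4 = 1)
P(z, B) = 4*B (P(z, B) = B*4 = 4*B)
g(W) = 1 + 4*W (g(W) = 4*W + 1 = 1 + 4*W)
g(P(6, -4))*1 = (1 + 4*(4*(-4)))*1 = (1 + 4*(-16))*1 = (1 - 64)*1 = -63*1 = -63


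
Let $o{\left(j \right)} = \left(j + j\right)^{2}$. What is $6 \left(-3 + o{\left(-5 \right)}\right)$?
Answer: $582$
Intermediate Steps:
$o{\left(j \right)} = 4 j^{2}$ ($o{\left(j \right)} = \left(2 j\right)^{2} = 4 j^{2}$)
$6 \left(-3 + o{\left(-5 \right)}\right) = 6 \left(-3 + 4 \left(-5\right)^{2}\right) = 6 \left(-3 + 4 \cdot 25\right) = 6 \left(-3 + 100\right) = 6 \cdot 97 = 582$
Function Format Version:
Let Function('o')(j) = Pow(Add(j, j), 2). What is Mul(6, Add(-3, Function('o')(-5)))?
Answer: 582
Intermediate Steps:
Function('o')(j) = Mul(4, Pow(j, 2)) (Function('o')(j) = Pow(Mul(2, j), 2) = Mul(4, Pow(j, 2)))
Mul(6, Add(-3, Function('o')(-5))) = Mul(6, Add(-3, Mul(4, Pow(-5, 2)))) = Mul(6, Add(-3, Mul(4, 25))) = Mul(6, Add(-3, 100)) = Mul(6, 97) = 582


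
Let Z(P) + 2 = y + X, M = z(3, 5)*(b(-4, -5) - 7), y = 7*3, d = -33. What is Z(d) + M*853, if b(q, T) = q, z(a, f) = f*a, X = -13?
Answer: -140739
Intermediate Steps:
z(a, f) = a*f
y = 21
M = -165 (M = (3*5)*(-4 - 7) = 15*(-11) = -165)
Z(P) = 6 (Z(P) = -2 + (21 - 13) = -2 + 8 = 6)
Z(d) + M*853 = 6 - 165*853 = 6 - 140745 = -140739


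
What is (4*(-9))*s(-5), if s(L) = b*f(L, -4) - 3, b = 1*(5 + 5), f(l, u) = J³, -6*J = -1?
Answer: 319/3 ≈ 106.33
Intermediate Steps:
J = ⅙ (J = -⅙*(-1) = ⅙ ≈ 0.16667)
f(l, u) = 1/216 (f(l, u) = (⅙)³ = 1/216)
b = 10 (b = 1*10 = 10)
s(L) = -319/108 (s(L) = 10*(1/216) - 3 = 5/108 - 3 = -319/108)
(4*(-9))*s(-5) = (4*(-9))*(-319/108) = -36*(-319/108) = 319/3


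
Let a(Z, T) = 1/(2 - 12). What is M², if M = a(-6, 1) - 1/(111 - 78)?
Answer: 1849/108900 ≈ 0.016979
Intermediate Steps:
a(Z, T) = -⅒ (a(Z, T) = 1/(-10) = -⅒)
M = -43/330 (M = -⅒ - 1/(111 - 78) = -⅒ - 1/33 = -43/330 ≈ -0.13030)
M² = (-43/330)² = 1849/108900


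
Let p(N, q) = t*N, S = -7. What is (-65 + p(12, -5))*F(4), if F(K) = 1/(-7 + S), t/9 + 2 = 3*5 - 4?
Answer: -907/14 ≈ -64.786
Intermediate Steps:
t = 81 (t = -18 + 9*(3*5 - 4) = -18 + 9*(15 - 4) = -18 + 9*11 = -18 + 99 = 81)
F(K) = -1/14 (F(K) = 1/(-7 - 7) = 1/(-14) = -1/14)
p(N, q) = 81*N
(-65 + p(12, -5))*F(4) = (-65 + 81*12)*(-1/14) = (-65 + 972)*(-1/14) = 907*(-1/14) = -907/14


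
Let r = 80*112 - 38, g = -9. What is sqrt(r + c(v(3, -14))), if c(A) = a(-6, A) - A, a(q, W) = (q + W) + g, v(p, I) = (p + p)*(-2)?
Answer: sqrt(8907) ≈ 94.377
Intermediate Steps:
v(p, I) = -4*p (v(p, I) = (2*p)*(-2) = -4*p)
a(q, W) = -9 + W + q (a(q, W) = (q + W) - 9 = (W + q) - 9 = -9 + W + q)
r = 8922 (r = 8960 - 38 = 8922)
c(A) = -15 (c(A) = (-9 + A - 6) - A = (-15 + A) - A = -15)
sqrt(r + c(v(3, -14))) = sqrt(8922 - 15) = sqrt(8907)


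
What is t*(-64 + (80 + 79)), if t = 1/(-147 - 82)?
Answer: -95/229 ≈ -0.41485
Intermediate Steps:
t = -1/229 (t = 1/(-229) = -1/229 ≈ -0.0043668)
t*(-64 + (80 + 79)) = -(-64 + (80 + 79))/229 = -(-64 + 159)/229 = -1/229*95 = -95/229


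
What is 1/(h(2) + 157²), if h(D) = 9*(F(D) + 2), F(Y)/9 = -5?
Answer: 1/24262 ≈ 4.1217e-5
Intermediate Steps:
F(Y) = -45 (F(Y) = 9*(-5) = -45)
h(D) = -387 (h(D) = 9*(-45 + 2) = 9*(-43) = -387)
1/(h(2) + 157²) = 1/(-387 + 157²) = 1/(-387 + 24649) = 1/24262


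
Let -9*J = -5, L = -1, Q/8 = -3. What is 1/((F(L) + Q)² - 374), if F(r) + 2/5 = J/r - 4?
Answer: 2025/940459 ≈ 0.0021532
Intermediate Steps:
Q = -24 (Q = 8*(-3) = -24)
J = 5/9 (J = -⅑*(-5) = 5/9 ≈ 0.55556)
F(r) = -22/5 + 5/(9*r) (F(r) = -⅖ + (5/(9*r) - 4) = -⅖ + (-4 + 5/(9*r)) = -22/5 + 5/(9*r))
1/((F(L) + Q)² - 374) = 1/(((1/45)*(25 - 198*(-1))/(-1) - 24)² - 374) = 1/(((1/45)*(-1)*(25 + 198) - 24)² - 374) = 1/(((1/45)*(-1)*223 - 24)² - 374) = 1/((-223/45 - 24)² - 374) = 1/((-1303/45)² - 374) = 1/(1697809/2025 - 374) = 1/(940459/2025) = 2025/940459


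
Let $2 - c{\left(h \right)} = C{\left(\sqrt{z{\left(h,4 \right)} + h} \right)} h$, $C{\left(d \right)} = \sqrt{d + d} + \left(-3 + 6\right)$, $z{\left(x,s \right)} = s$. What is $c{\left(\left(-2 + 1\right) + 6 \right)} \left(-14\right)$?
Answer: $182 + 70 \sqrt{6} \approx 353.46$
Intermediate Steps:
$C{\left(d \right)} = 3 + \sqrt{2} \sqrt{d}$ ($C{\left(d \right)} = \sqrt{2 d} + 3 = \sqrt{2} \sqrt{d} + 3 = 3 + \sqrt{2} \sqrt{d}$)
$c{\left(h \right)} = 2 - h \left(3 + \sqrt{2} \sqrt[4]{4 + h}\right)$ ($c{\left(h \right)} = 2 - \left(3 + \sqrt{2} \sqrt{\sqrt{4 + h}}\right) h = 2 - \left(3 + \sqrt{2} \sqrt[4]{4 + h}\right) h = 2 - h \left(3 + \sqrt{2} \sqrt[4]{4 + h}\right)$)
$c{\left(\left(-2 + 1\right) + 6 \right)} \left(-14\right) = \left(2 - \left(\left(-2 + 1\right) + 6\right) \left(3 + \sqrt{2} \sqrt[4]{4 + \left(\left(-2 + 1\right) + 6\right)}\right)\right) \left(-14\right) = \left(2 - \left(-1 + 6\right) \left(3 + \sqrt{2} \sqrt[4]{4 + \left(-1 + 6\right)}\right)\right) \left(-14\right) = \left(2 - 5 \left(3 + \sqrt{2} \sqrt[4]{4 + 5}\right)\right) \left(-14\right) = \left(2 - 5 \left(3 + \sqrt{2} \sqrt[4]{9}\right)\right) \left(-14\right) = \left(2 - 5 \left(3 + \sqrt{2} \sqrt{3}\right)\right) \left(-14\right) = \left(2 - 5 \left(3 + \sqrt{6}\right)\right) \left(-14\right) = \left(2 - \left(15 + 5 \sqrt{6}\right)\right) \left(-14\right) = \left(-13 - 5 \sqrt{6}\right) \left(-14\right) = 182 + 70 \sqrt{6}$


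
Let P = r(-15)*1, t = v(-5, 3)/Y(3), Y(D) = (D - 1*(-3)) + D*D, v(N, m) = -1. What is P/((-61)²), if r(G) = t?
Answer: -1/55815 ≈ -1.7916e-5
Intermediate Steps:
Y(D) = 3 + D + D² (Y(D) = (D + 3) + D² = (3 + D) + D² = 3 + D + D²)
t = -1/15 (t = -1/(3 + 3 + 3²) = -1/(3 + 3 + 9) = -1/15 ≈ -0.066667)
r(G) = -1/15
P = -1/15 (P = -1/15*1 = -1/15 ≈ -0.066667)
P/((-61)²) = -1/(15*((-61)²)) = -1/15/3721 = -1/15*1/3721 = -1/55815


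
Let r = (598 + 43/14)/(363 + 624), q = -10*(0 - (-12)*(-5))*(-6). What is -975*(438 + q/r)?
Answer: 997945650/187 ≈ 5.3366e+6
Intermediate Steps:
q = -3600 (q = -10*(0 - 4*15)*(-6) = -10*(0 - 60)*(-6) = -10*(-60)*(-6) = 600*(-6) = -3600)
r = 2805/4606 (r = (598 + 43*(1/14))/987 = (598 + 43/14)*(1/987) = (8415/14)*(1/987) = 2805/4606 ≈ 0.60899)
-975*(438 + q/r) = -975*(438 - 3600/2805/4606) = -975*(438 - 3600*4606/2805) = -975*(438 - 1105440/187) = -975*(-1023534/187) = 997945650/187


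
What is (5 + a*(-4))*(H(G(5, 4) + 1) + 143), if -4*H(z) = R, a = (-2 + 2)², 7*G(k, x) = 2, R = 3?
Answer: 2845/4 ≈ 711.25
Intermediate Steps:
G(k, x) = 2/7 (G(k, x) = (⅐)*2 = 2/7)
a = 0 (a = 0² = 0)
H(z) = -¾ (H(z) = -¼*3 = -¾)
(5 + a*(-4))*(H(G(5, 4) + 1) + 143) = (5 + 0*(-4))*(-¾ + 143) = (5 + 0)*(569/4) = 5*(569/4) = 2845/4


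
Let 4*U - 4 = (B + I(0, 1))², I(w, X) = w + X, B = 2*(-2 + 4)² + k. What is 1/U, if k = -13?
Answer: ⅕ ≈ 0.20000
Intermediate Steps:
B = -5 (B = 2*(-2 + 4)² - 13 = 2*2² - 13 = 2*4 - 13 = 8 - 13 = -5)
I(w, X) = X + w
U = 5 (U = 1 + (-5 + (1 + 0))²/4 = 1 + (-5 + 1)²/4 = 1 + (¼)*(-4)² = 1 + (¼)*16 = 1 + 4 = 5)
1/U = 1/5 = ⅕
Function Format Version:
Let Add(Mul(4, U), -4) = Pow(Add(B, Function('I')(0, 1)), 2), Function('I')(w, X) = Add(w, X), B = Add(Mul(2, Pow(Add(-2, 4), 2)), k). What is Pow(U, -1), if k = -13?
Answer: Rational(1, 5) ≈ 0.20000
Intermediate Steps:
B = -5 (B = Add(Mul(2, Pow(Add(-2, 4), 2)), -13) = Add(Mul(2, Pow(2, 2)), -13) = Add(Mul(2, 4), -13) = Add(8, -13) = -5)
Function('I')(w, X) = Add(X, w)
U = 5 (U = Add(1, Mul(Rational(1, 4), Pow(Add(-5, Add(1, 0)), 2))) = Add(1, Mul(Rational(1, 4), Pow(Add(-5, 1), 2))) = Add(1, Mul(Rational(1, 4), Pow(-4, 2))) = Add(1, Mul(Rational(1, 4), 16)) = Add(1, 4) = 5)
Pow(U, -1) = Pow(5, -1) = Rational(1, 5)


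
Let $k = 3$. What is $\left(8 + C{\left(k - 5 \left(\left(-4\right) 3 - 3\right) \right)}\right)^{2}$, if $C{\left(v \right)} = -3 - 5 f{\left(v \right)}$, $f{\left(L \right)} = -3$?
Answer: $400$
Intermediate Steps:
$C{\left(v \right)} = 12$ ($C{\left(v \right)} = -3 - -15 = -3 + 15 = 12$)
$\left(8 + C{\left(k - 5 \left(\left(-4\right) 3 - 3\right) \right)}\right)^{2} = \left(8 + 12\right)^{2} = 20^{2} = 400$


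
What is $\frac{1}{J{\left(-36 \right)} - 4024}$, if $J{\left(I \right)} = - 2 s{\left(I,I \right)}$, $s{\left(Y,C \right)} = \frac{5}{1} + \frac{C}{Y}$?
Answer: $- \frac{1}{4036} \approx -0.00024777$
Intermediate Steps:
$s{\left(Y,C \right)} = 5 + \frac{C}{Y}$ ($s{\left(Y,C \right)} = 5 \cdot 1 + \frac{C}{Y} = 5 + \frac{C}{Y}$)
$J{\left(I \right)} = -12$ ($J{\left(I \right)} = - 2 \left(5 + \frac{I}{I}\right) = - 2 \left(5 + 1\right) = \left(-2\right) 6 = -12$)
$\frac{1}{J{\left(-36 \right)} - 4024} = \frac{1}{-12 - 4024} = \frac{1}{-4036} = - \frac{1}{4036}$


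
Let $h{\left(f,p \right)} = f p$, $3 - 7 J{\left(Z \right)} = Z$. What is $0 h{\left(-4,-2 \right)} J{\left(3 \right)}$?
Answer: $0$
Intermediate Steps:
$J{\left(Z \right)} = \frac{3}{7} - \frac{Z}{7}$
$0 h{\left(-4,-2 \right)} J{\left(3 \right)} = 0 \left(\left(-4\right) \left(-2\right)\right) \left(\frac{3}{7} - \frac{3}{7}\right) = 0 \cdot 8 \left(\frac{3}{7} - \frac{3}{7}\right) = 0 \cdot 0 = 0$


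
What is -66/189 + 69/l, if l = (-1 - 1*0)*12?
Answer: -1537/252 ≈ -6.0992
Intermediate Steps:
l = -12 (l = (-1 + 0)*12 = -1*12 = -12)
-66/189 + 69/l = -66/189 + 69/(-12) = -66*1/189 + 69*(-1/12) = -22/63 - 23/4 = -1537/252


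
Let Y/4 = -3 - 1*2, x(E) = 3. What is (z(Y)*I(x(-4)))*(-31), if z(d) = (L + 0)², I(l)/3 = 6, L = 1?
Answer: -558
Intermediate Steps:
Y = -20 (Y = 4*(-3 - 1*2) = 4*(-3 - 2) = 4*(-5) = -20)
I(l) = 18 (I(l) = 3*6 = 18)
z(d) = 1 (z(d) = (1 + 0)² = 1² = 1)
(z(Y)*I(x(-4)))*(-31) = (1*18)*(-31) = 18*(-31) = -558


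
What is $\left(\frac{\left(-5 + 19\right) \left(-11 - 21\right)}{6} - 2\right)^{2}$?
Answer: $\frac{52900}{9} \approx 5877.8$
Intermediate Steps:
$\left(\frac{\left(-5 + 19\right) \left(-11 - 21\right)}{6} - 2\right)^{2} = \left(14 \left(-32\right) \frac{1}{6} - 2\right)^{2} = \left(\left(-448\right) \frac{1}{6} - 2\right)^{2} = \left(- \frac{224}{3} - 2\right)^{2} = \left(- \frac{230}{3}\right)^{2} = \frac{52900}{9}$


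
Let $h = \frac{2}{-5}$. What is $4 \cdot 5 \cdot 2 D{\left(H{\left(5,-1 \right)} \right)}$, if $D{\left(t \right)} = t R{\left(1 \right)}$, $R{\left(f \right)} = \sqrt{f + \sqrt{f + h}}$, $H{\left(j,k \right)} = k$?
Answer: $- 8 \sqrt{25 + 5 \sqrt{15}} \approx -53.286$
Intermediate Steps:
$h = - \frac{2}{5}$ ($h = 2 \left(- \frac{1}{5}\right) = - \frac{2}{5} \approx -0.4$)
$R{\left(f \right)} = \sqrt{f + \sqrt{- \frac{2}{5} + f}}$ ($R{\left(f \right)} = \sqrt{f + \sqrt{f - \frac{2}{5}}} = \sqrt{f + \sqrt{- \frac{2}{5} + f}}$)
$D{\left(t \right)} = t \sqrt{1 + \frac{\sqrt{15}}{5}}$ ($D{\left(t \right)} = t \sqrt{1 + \sqrt{- \frac{2}{5} + 1}} = t \sqrt{1 + \sqrt{\frac{3}{5}}} = t \sqrt{1 + \frac{\sqrt{15}}{5}}$)
$4 \cdot 5 \cdot 2 D{\left(H{\left(5,-1 \right)} \right)} = 4 \cdot 5 \cdot 2 \cdot \frac{1}{5} \left(-1\right) \sqrt{25 + 5 \sqrt{15}} = 20 \cdot 2 \left(- \frac{\sqrt{25 + 5 \sqrt{15}}}{5}\right) = 40 \left(- \frac{\sqrt{25 + 5 \sqrt{15}}}{5}\right) = - 8 \sqrt{25 + 5 \sqrt{15}}$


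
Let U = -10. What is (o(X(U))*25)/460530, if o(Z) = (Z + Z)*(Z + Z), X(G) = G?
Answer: 1000/46053 ≈ 0.021714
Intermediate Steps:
o(Z) = 4*Z² (o(Z) = (2*Z)*(2*Z) = 4*Z²)
(o(X(U))*25)/460530 = ((4*(-10)²)*25)/460530 = ((4*100)*25)*(1/460530) = (400*25)*(1/460530) = 10000*(1/460530) = 1000/46053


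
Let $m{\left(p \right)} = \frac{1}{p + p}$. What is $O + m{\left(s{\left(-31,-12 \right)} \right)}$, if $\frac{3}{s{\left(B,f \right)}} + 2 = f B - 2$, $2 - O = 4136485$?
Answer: $- \frac{12409265}{3} \approx -4.1364 \cdot 10^{6}$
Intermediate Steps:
$O = -4136483$ ($O = 2 - 4136485 = -4136483$)
$s{\left(B,f \right)} = \frac{3}{-4 + B f}$ ($s{\left(B,f \right)} = \frac{3}{-2 + \left(f B - 2\right)} = \frac{3}{-2 + \left(B f - 2\right)} = \frac{3}{-2 + \left(-2 + B f\right)} = \frac{3}{-4 + B f}$)
$m{\left(p \right)} = \frac{1}{2 p}$
$O + m{\left(s{\left(-31,-12 \right)} \right)} = -4136483 + \frac{1}{2 \frac{3}{-4 - -372}} = -4136483 + \frac{1}{2 \frac{3}{-4 + 372}} = -4136483 + \frac{1}{2 \cdot \frac{3}{368}} = -4136483 + \frac{1}{2} \cdot \frac{368}{3} = -4136483 + \frac{184}{3} = - \frac{12409265}{3}$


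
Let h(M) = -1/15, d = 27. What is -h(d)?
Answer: 1/15 ≈ 0.066667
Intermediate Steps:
h(M) = -1/15 (h(M) = -1*1/15 = -1/15)
-h(d) = -1*(-1/15) = 1/15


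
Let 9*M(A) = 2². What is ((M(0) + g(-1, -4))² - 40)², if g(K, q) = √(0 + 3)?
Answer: 8901913/6561 - 47696*√3/729 ≈ 1243.5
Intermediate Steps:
g(K, q) = √3
M(A) = 4/9 (M(A) = (⅑)*2² = (⅑)*4 = 4/9)
((M(0) + g(-1, -4))² - 40)² = ((4/9 + √3)² - 40)² = (-40 + (4/9 + √3)²)²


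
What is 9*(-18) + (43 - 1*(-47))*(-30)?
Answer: -2862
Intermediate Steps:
9*(-18) + (43 - 1*(-47))*(-30) = -162 + (43 + 47)*(-30) = -162 + 90*(-30) = -162 - 2700 = -2862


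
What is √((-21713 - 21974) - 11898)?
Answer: I*√55585 ≈ 235.76*I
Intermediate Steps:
√((-21713 - 21974) - 11898) = √(-43687 - 11898) = √(-55585) = I*√55585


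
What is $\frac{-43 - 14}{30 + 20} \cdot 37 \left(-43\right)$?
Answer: $\frac{90687}{50} \approx 1813.7$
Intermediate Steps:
$\frac{-43 - 14}{30 + 20} \cdot 37 \left(-43\right) = - \frac{57}{50} \cdot 37 \left(-43\right) = \left(-57\right) \frac{1}{50} \cdot 37 \left(-43\right) = \left(- \frac{57}{50}\right) 37 \left(-43\right) = \left(- \frac{2109}{50}\right) \left(-43\right) = \frac{90687}{50}$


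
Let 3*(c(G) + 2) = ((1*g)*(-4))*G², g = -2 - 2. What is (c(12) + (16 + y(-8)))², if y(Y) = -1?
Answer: 609961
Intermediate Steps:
g = -4
c(G) = -2 + 16*G²/3 (c(G) = -2 + (((1*(-4))*(-4))*G²)/3 = -2 + ((-4*(-4))*G²)/3 = -2 + (16*G²)/3 = -2 + 16*G²/3)
(c(12) + (16 + y(-8)))² = ((-2 + (16/3)*12²) + (16 - 1))² = ((-2 + (16/3)*144) + 15)² = ((-2 + 768) + 15)² = (766 + 15)² = 781² = 609961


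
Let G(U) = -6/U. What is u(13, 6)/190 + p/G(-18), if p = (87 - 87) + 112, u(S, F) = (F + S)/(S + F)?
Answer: 63841/190 ≈ 336.01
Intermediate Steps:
u(S, F) = 1 (u(S, F) = (F + S)/(F + S) = 1)
p = 112 (p = 0 + 112 = 112)
u(13, 6)/190 + p/G(-18) = 1/190 + 112/((-6/(-18))) = 1*(1/190) + 112/((-6*(-1/18))) = 1/190 + 112/(1/3) = 1/190 + 112*3 = 1/190 + 336 = 63841/190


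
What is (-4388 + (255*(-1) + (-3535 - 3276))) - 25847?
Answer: -37301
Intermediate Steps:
(-4388 + (255*(-1) + (-3535 - 3276))) - 25847 = (-4388 + (-255 - 6811)) - 25847 = (-4388 - 7066) - 25847 = -11454 - 25847 = -37301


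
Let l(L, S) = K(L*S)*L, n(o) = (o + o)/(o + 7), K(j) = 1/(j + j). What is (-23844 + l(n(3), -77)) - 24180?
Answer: -7395697/154 ≈ -48024.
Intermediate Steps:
K(j) = 1/(2*j)
n(o) = 2*o/(7 + o) (n(o) = (2*o)/(7 + o) = 2*o/(7 + o))
l(L, S) = 1/(2*S) (l(L, S) = (1/(2*((L*S))))*L = ((1/(L*S))/2)*L = (1/(2*L*S))*L = 1/(2*S))
(-23844 + l(n(3), -77)) - 24180 = (-23844 + (½)/(-77)) - 24180 = (-23844 + (½)*(-1/77)) - 24180 = (-23844 - 1/154) - 24180 = -3671977/154 - 24180 = -7395697/154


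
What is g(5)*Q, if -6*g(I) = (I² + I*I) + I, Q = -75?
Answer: 1375/2 ≈ 687.50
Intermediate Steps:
g(I) = -I²/3 - I/6 (g(I) = -((I² + I*I) + I)/6 = -((I² + I²) + I)/6 = -(2*I² + I)/6 = -(I + 2*I²)/6 = -I²/3 - I/6)
g(5)*Q = -⅙*5*(1 + 2*5)*(-75) = -⅙*5*(1 + 10)*(-75) = -⅙*5*11*(-75) = -55/6*(-75) = 1375/2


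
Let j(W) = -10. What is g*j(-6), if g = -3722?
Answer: 37220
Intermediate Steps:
g*j(-6) = -3722*(-10) = 37220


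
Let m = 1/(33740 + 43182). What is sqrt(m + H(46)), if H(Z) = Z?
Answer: 3*sqrt(30242422754)/76922 ≈ 6.7823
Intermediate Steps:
m = 1/76922 ≈ 1.3000e-5
sqrt(m + H(46)) = sqrt(1/76922 + 46) = sqrt(3538413/76922) = 3*sqrt(30242422754)/76922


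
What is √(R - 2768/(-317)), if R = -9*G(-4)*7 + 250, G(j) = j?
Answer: 13*√303686/317 ≈ 22.599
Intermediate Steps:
R = 502 (R = -9*(-4)*7 + 250 = 36*7 + 250 = 252 + 250 = 502)
√(R - 2768/(-317)) = √(502 - 2768/(-317)) = √(502 - 2768*(-1/317)) = √(502 + 2768/317) = √(161902/317) = 13*√303686/317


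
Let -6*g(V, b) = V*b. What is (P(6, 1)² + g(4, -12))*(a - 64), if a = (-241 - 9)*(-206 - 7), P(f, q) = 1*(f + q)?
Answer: 3031602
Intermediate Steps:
g(V, b) = -V*b/6
P(f, q) = f + q
a = 53250 (a = -250*(-213) = 53250)
(P(6, 1)² + g(4, -12))*(a - 64) = ((6 + 1)² - ⅙*4*(-12))*(53250 - 64) = (7² + 8)*53186 = (49 + 8)*53186 = 57*53186 = 3031602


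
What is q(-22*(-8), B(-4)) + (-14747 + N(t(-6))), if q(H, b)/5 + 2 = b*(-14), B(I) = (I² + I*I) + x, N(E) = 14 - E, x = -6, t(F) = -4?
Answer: -16559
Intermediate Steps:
B(I) = -6 + 2*I² (B(I) = (I² + I*I) - 6 = (I² + I²) - 6 = 2*I² - 6 = -6 + 2*I²)
q(H, b) = -10 - 70*b (q(H, b) = -10 + 5*(b*(-14)) = -10 + 5*(-14*b) = -10 - 70*b)
q(-22*(-8), B(-4)) + (-14747 + N(t(-6))) = (-10 - 70*(-6 + 2*(-4)²)) + (-14747 + (14 - 1*(-4))) = (-10 - 70*(-6 + 2*16)) + (-14747 + (14 + 4)) = (-10 - 70*(-6 + 32)) + (-14747 + 18) = (-10 - 70*26) - 14729 = (-10 - 1820) - 14729 = -1830 - 14729 = -16559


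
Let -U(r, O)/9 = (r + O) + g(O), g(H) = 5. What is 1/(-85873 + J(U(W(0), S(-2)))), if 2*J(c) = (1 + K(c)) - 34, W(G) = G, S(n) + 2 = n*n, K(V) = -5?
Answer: -1/85892 ≈ -1.1643e-5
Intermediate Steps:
S(n) = -2 + n**2 (S(n) = -2 + n*n = -2 + n**2)
U(r, O) = -45 - 9*O - 9*r (U(r, O) = -9*((r + O) + 5) = -9*((O + r) + 5) = -9*(5 + O + r) = -45 - 9*O - 9*r)
J(c) = -19 (J(c) = ((1 - 5) - 34)/2 = (-4 - 34)/2 = (1/2)*(-38) = -19)
1/(-85873 + J(U(W(0), S(-2)))) = 1/(-85873 - 19) = 1/(-85892) = -1/85892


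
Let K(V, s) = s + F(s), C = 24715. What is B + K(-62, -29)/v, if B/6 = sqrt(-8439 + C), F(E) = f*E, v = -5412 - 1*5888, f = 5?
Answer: 87/5650 + 12*sqrt(4069) ≈ 765.48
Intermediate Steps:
v = -11300 (v = -5412 - 5888 = -11300)
F(E) = 5*E
K(V, s) = 6*s (K(V, s) = s + 5*s = 6*s)
B = 12*sqrt(4069) (B = 6*sqrt(-8439 + 24715) = 6*sqrt(16276) = 6*(2*sqrt(4069)) = 12*sqrt(4069) ≈ 765.46)
B + K(-62, -29)/v = 12*sqrt(4069) + (6*(-29))/(-11300) = 12*sqrt(4069) - 174*(-1/11300) = 12*sqrt(4069) + 87/5650 = 87/5650 + 12*sqrt(4069)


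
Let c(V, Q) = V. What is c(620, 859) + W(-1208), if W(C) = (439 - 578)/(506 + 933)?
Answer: 892041/1439 ≈ 619.90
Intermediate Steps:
W(C) = -139/1439
c(620, 859) + W(-1208) = 620 - 139/1439 = 892041/1439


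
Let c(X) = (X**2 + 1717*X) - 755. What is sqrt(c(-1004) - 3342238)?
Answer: I*sqrt(4058845) ≈ 2014.7*I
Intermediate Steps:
c(X) = -755 + X**2 + 1717*X
sqrt(c(-1004) - 3342238) = sqrt((-755 + (-1004)**2 + 1717*(-1004)) - 3342238) = sqrt((-755 + 1008016 - 1723868) - 3342238) = sqrt(-716607 - 3342238) = sqrt(-4058845) = I*sqrt(4058845)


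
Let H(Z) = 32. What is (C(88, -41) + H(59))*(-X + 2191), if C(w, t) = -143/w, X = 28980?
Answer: -6509727/8 ≈ -8.1372e+5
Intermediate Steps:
(C(88, -41) + H(59))*(-X + 2191) = (-143/88 + 32)*(-1*28980 + 2191) = (-143*1/88 + 32)*(-28980 + 2191) = (-13/8 + 32)*(-26789) = (243/8)*(-26789) = -6509727/8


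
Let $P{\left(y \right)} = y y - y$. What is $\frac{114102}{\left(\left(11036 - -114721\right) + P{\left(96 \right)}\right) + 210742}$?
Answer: $\frac{114102}{345619} \approx 0.33014$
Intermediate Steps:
$P{\left(y \right)} = y^{2} - y$
$\frac{114102}{\left(\left(11036 - -114721\right) + P{\left(96 \right)}\right) + 210742} = \frac{114102}{\left(\left(11036 - -114721\right) + 96 \left(-1 + 96\right)\right) + 210742} = \frac{114102}{\left(\left(11036 + 114721\right) + 96 \cdot 95\right) + 210742} = \frac{114102}{\left(125757 + 9120\right) + 210742} = \frac{114102}{134877 + 210742} = \frac{114102}{345619}$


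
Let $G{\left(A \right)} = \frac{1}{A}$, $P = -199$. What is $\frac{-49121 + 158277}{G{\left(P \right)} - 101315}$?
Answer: $- \frac{10861022}{10080843} \approx -1.0774$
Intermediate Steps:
$\frac{-49121 + 158277}{G{\left(P \right)} - 101315} = \frac{-49121 + 158277}{\frac{1}{-199} - 101315} = \frac{109156}{- \frac{1}{199} - 101315} = \frac{109156}{- \frac{20161686}{199}} = 109156 \left(- \frac{199}{20161686}\right) = - \frac{10861022}{10080843}$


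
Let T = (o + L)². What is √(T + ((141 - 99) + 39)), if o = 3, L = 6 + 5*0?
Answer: 9*√2 ≈ 12.728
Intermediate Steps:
L = 6 (L = 6 + 0 = 6)
T = 81 (T = (3 + 6)² = 9² = 81)
√(T + ((141 - 99) + 39)) = √(81 + ((141 - 99) + 39)) = √(81 + (42 + 39)) = √(81 + 81) = √162 = 9*√2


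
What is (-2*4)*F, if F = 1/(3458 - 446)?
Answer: -2/753 ≈ -0.0026560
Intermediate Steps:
F = 1/3012 ≈ 0.00033201
(-2*4)*F = -2*4*(1/3012) = -8*1/3012 = -2/753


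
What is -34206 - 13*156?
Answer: -36234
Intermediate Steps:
-34206 - 13*156 = -34206 - 1*2028 = -34206 - 2028 = -36234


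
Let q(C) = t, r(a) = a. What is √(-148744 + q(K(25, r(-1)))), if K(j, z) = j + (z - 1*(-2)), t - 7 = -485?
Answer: I*√149222 ≈ 386.29*I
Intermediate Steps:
t = -478 (t = 7 - 485 = -478)
K(j, z) = 2 + j + z (K(j, z) = j + (z + 2) = j + (2 + z) = 2 + j + z)
q(C) = -478
√(-148744 + q(K(25, r(-1)))) = √(-148744 - 478) = √(-149222) = I*√149222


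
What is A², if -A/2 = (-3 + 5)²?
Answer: 64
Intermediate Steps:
A = -8 (A = -2*(-3 + 5)² = -2*2² = -2*4 = -8)
A² = (-8)² = 64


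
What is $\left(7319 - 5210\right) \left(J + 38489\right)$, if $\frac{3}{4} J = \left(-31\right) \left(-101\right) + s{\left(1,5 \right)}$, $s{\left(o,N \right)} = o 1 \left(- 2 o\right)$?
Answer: $89972049$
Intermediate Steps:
$s{\left(o,N \right)} = - 2 o^{2}$ ($s{\left(o,N \right)} = o \left(- 2 o\right) = - 2 o^{2}$)
$J = 4172$ ($J = \frac{4 \left(\left(-31\right) \left(-101\right) - 2 \cdot 1^{2}\right)}{3} = \frac{4 \left(3131 - 2\right)}{3} = \frac{4}{3} \cdot 3129 = 4172$)
$\left(7319 - 5210\right) \left(J + 38489\right) = \left(7319 - 5210\right) \left(4172 + 38489\right) = \left(7319 - 5210\right) 42661 = 2109 \cdot 42661 = 89972049$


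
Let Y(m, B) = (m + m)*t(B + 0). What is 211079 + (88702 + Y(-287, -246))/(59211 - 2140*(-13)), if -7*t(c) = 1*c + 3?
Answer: 18370485225/87031 ≈ 2.1108e+5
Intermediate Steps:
t(c) = -3/7 - c/7 (t(c) = -(1*c + 3)/7 = -(c + 3)/7 = -(3 + c)/7 = -3/7 - c/7)
Y(m, B) = 2*m*(-3/7 - B/7) (Y(m, B) = (m + m)*(-3/7 - (B + 0)/7) = (2*m)*(-3/7 - B/7) = 2*m*(-3/7 - B/7))
211079 + (88702 + Y(-287, -246))/(59211 - 2140*(-13)) = 211079 + (88702 - 2/7*(-287)*(3 - 246))/(59211 - 2140*(-13)) = 211079 + (88702 - 2/7*(-287)*(-243))/(59211 + 27820) = 211079 + (88702 - 19926)/87031 = 211079 + 68776*(1/87031) = 211079 + 68776/87031 = 18370485225/87031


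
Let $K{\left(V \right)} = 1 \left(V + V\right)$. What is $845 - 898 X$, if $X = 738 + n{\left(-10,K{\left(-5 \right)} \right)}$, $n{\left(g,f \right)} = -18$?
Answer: $-645715$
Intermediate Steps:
$K{\left(V \right)} = 2 V$ ($K{\left(V \right)} = 1 \cdot 2 V = 2 V$)
$X = 720$ ($X = 738 - 18 = 720$)
$845 - 898 X = 845 - 646560 = -645715$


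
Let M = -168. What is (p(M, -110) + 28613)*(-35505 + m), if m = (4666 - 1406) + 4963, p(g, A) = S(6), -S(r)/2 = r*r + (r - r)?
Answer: -778655562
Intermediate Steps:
S(r) = -2*r**2 (S(r) = -2*(r*r + (r - r)) = -2*(r**2 + 0) = -2*r**2)
p(g, A) = -72 (p(g, A) = -2*6**2 = -2*36 = -72)
m = 8223 (m = 3260 + 4963 = 8223)
(p(M, -110) + 28613)*(-35505 + m) = (-72 + 28613)*(-35505 + 8223) = 28541*(-27282) = -778655562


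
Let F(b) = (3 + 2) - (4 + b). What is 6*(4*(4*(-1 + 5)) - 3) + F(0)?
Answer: 367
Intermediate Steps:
F(b) = 1 - b (F(b) = 5 + (-4 - b) = 1 - b)
6*(4*(4*(-1 + 5)) - 3) + F(0) = 6*(4*(4*(-1 + 5)) - 3) + (1 - 1*0) = 6*(4*(4*4) - 3) + (1 + 0) = 6*(4*16 - 3) + 1 = 6*(64 - 3) + 1 = 6*61 + 1 = 366 + 1 = 367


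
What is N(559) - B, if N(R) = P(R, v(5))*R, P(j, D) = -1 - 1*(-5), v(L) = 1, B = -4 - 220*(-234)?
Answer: -49240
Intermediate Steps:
B = 51476 (B = -4 + 51480 = 51476)
P(j, D) = 4 (P(j, D) = -1 + 5 = 4)
N(R) = 4*R
N(559) - B = 4*559 - 1*51476 = 2236 - 51476 = -49240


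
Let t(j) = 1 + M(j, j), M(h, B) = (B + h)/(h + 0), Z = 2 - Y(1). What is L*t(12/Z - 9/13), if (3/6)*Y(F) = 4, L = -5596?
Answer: -16788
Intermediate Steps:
Y(F) = 8 (Y(F) = 2*4 = 8)
Z = -6 (Z = 2 - 1*8 = 2 - 8 = -6)
M(h, B) = (B + h)/h
t(j) = 3 (t(j) = 1 + (j + j)/j = 1 + (2*j)/j = 1 + 2 = 3)
L*t(12/Z - 9/13) = -5596*3 = -16788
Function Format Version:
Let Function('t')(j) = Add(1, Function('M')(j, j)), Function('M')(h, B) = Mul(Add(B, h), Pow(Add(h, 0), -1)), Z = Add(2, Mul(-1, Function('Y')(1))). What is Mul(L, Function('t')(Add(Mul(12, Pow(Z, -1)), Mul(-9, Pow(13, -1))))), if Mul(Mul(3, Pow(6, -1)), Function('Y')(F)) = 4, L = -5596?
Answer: -16788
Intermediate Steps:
Function('Y')(F) = 8 (Function('Y')(F) = Mul(2, 4) = 8)
Z = -6 (Z = Add(2, Mul(-1, 8)) = Add(2, -8) = -6)
Function('M')(h, B) = Mul(Pow(h, -1), Add(B, h)) (Function('M')(h, B) = Mul(Add(B, h), Pow(h, -1)) = Mul(Pow(h, -1), Add(B, h)))
Function('t')(j) = 3 (Function('t')(j) = Add(1, Mul(Pow(j, -1), Add(j, j))) = Add(1, Mul(Pow(j, -1), Mul(2, j))) = Add(1, 2) = 3)
Mul(L, Function('t')(Add(Mul(12, Pow(Z, -1)), Mul(-9, Pow(13, -1))))) = Mul(-5596, 3) = -16788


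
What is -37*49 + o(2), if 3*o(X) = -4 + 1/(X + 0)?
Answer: -10885/6 ≈ -1814.2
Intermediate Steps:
o(X) = -4/3 + 1/(3*X) (o(X) = (-4 + 1/(X + 0))/3 = (-4 + 1/X)/3 = -4/3 + 1/(3*X))
-37*49 + o(2) = -37*49 + (⅓)*(1 - 4*2)/2 = -1813 + (⅓)*(½)*(1 - 8) = -1813 + (⅓)*(½)*(-7) = -1813 - 7/6 = -10885/6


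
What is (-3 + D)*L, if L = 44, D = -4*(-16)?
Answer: 2684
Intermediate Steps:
D = 64
(-3 + D)*L = (-3 + 64)*44 = 61*44 = 2684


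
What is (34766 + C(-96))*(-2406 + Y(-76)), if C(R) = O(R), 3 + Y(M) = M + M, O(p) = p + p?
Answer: -88544014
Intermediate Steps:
O(p) = 2*p
Y(M) = -3 + 2*M (Y(M) = -3 + (M + M) = -3 + 2*M)
C(R) = 2*R
(34766 + C(-96))*(-2406 + Y(-76)) = (34766 + 2*(-96))*(-2406 + (-3 + 2*(-76))) = (34766 - 192)*(-2406 + (-3 - 152)) = 34574*(-2406 - 155) = 34574*(-2561) = -88544014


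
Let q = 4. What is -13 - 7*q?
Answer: -41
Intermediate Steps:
-13 - 7*q = -13 - 7*4 = -13 - 28 = -41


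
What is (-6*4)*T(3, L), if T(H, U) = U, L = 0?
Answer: 0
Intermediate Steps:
(-6*4)*T(3, L) = -6*4*0 = -24*0 = 0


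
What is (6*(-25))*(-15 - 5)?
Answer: 3000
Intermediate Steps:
(6*(-25))*(-15 - 5) = -150*(-20) = 3000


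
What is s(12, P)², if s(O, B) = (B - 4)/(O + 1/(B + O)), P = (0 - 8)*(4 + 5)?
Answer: 20793600/516961 ≈ 40.223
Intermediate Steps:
P = -72 (P = -8*9 = -72)
s(O, B) = (-4 + B)/(O + 1/(B + O))
s(12, P)² = (((-72)² - 4*(-72) - 4*12 - 72*12)/(1 + 12² - 72*12))² = ((5184 + 288 - 48 - 864)/(1 + 144 - 864))² = (4560/(-719))² = (-1/719*4560)² = (-4560/719)² = 20793600/516961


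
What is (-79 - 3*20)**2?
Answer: 19321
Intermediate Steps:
(-79 - 3*20)**2 = (-79 - 60)**2 = (-139)**2 = 19321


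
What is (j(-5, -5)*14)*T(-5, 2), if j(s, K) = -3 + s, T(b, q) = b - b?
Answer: 0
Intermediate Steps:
T(b, q) = 0
(j(-5, -5)*14)*T(-5, 2) = ((-3 - 5)*14)*0 = -8*14*0 = -112*0 = 0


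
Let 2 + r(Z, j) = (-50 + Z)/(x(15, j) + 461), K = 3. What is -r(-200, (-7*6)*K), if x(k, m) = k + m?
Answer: 19/7 ≈ 2.7143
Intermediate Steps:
r(Z, j) = -2 + (-50 + Z)/(476 + j) (r(Z, j) = -2 + (-50 + Z)/((15 + j) + 461) = -2 + (-50 + Z)/(476 + j))
-r(-200, (-7*6)*K) = -(-1002 - 200 - 2*(-7*6)*3)/(476 - 7*6*3) = -(-1002 - 200 - (-84)*3)/(476 - 42*3) = -(-1002 - 200 - 2*(-126))/(476 - 126) = -(-1002 - 200 + 252)/350 = -(-950)/350 = -1*(-19/7) = 19/7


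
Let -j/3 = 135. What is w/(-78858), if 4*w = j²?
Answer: -18225/35048 ≈ -0.52000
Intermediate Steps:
j = -405 (j = -3*135 = -405)
w = 164025/4 (w = (¼)*(-405)² = (¼)*164025 = 164025/4 ≈ 41006.)
w/(-78858) = (164025/4)/(-78858) = (164025/4)*(-1/78858) = -18225/35048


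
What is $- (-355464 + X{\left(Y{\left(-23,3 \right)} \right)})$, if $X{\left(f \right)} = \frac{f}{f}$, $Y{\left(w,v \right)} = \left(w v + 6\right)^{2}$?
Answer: $355463$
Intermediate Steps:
$Y{\left(w,v \right)} = \left(6 + v w\right)^{2}$ ($Y{\left(w,v \right)} = \left(v w + 6\right)^{2} = \left(6 + v w\right)^{2}$)
$X{\left(f \right)} = 1$
$- (-355464 + X{\left(Y{\left(-23,3 \right)} \right)}) = - (-355464 + 1) = \left(-1\right) \left(-355463\right) = 355463$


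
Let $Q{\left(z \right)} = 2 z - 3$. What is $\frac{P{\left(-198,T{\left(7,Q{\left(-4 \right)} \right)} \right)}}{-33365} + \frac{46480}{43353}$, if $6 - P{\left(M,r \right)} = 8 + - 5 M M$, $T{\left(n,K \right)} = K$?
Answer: $- \frac{6947163154}{1446472845} \approx -4.8028$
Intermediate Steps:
$Q{\left(z \right)} = -3 + 2 z$
$P{\left(M,r \right)} = -2 + 5 M^{2}$ ($P{\left(M,r \right)} = 6 - \left(8 + - 5 M M\right) = 6 - \left(8 - 5 M^{2}\right) = 6 + \left(-8 + 5 M^{2}\right) = -2 + 5 M^{2}$)
$\frac{P{\left(-198,T{\left(7,Q{\left(-4 \right)} \right)} \right)}}{-33365} + \frac{46480}{43353} = \frac{-2 + 5 \left(-198\right)^{2}}{-33365} + \frac{46480}{43353} = \left(-2 + 5 \cdot 39204\right) \left(- \frac{1}{33365}\right) + 46480 \cdot \frac{1}{43353} = \left(-2 + 196020\right) \left(- \frac{1}{33365}\right) + \frac{46480}{43353} = 196018 \left(- \frac{1}{33365}\right) + \frac{46480}{43353} = - \frac{196018}{33365} + \frac{46480}{43353} = - \frac{6947163154}{1446472845}$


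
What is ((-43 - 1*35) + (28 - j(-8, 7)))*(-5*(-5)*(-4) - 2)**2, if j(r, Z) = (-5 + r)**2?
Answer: -2278476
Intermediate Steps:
((-43 - 1*35) + (28 - j(-8, 7)))*(-5*(-5)*(-4) - 2)**2 = ((-43 - 1*35) + (28 - (-5 - 8)**2))*(-5*(-5)*(-4) - 2)**2 = ((-43 - 35) + (28 - 1*(-13)**2))*(25*(-4) - 2)**2 = (-78 + (28 - 1*169))*(-100 - 2)**2 = (-78 + (28 - 169))*(-102)**2 = (-78 - 141)*10404 = -219*10404 = -2278476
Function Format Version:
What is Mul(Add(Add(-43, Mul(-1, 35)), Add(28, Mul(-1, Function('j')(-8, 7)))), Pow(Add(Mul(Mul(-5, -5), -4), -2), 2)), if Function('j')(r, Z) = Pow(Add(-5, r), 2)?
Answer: -2278476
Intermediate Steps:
Mul(Add(Add(-43, Mul(-1, 35)), Add(28, Mul(-1, Function('j')(-8, 7)))), Pow(Add(Mul(Mul(-5, -5), -4), -2), 2)) = Mul(Add(Add(-43, Mul(-1, 35)), Add(28, Mul(-1, Pow(Add(-5, -8), 2)))), Pow(Add(Mul(Mul(-5, -5), -4), -2), 2)) = Mul(Add(Add(-43, -35), Add(28, Mul(-1, Pow(-13, 2)))), Pow(Add(Mul(25, -4), -2), 2)) = Mul(Add(-78, Add(28, Mul(-1, 169))), Pow(Add(-100, -2), 2)) = Mul(Add(-78, Add(28, -169)), Pow(-102, 2)) = Mul(Add(-78, -141), 10404) = Mul(-219, 10404) = -2278476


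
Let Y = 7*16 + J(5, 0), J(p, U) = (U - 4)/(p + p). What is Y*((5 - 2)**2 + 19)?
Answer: 15624/5 ≈ 3124.8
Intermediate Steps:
J(p, U) = (-4 + U)/(2*p) (J(p, U) = (-4 + U)/((2*p)) = (-4 + U)*(1/(2*p)) = (-4 + U)/(2*p))
Y = 558/5 (Y = 7*16 + (1/2)*(-4 + 0)/5 = 112 + (1/2)*(1/5)*(-4) = 112 - 2/5 = 558/5 ≈ 111.60)
Y*((5 - 2)**2 + 19) = 558*((5 - 2)**2 + 19)/5 = 558*(3**2 + 19)/5 = 558*(9 + 19)/5 = (558/5)*28 = 15624/5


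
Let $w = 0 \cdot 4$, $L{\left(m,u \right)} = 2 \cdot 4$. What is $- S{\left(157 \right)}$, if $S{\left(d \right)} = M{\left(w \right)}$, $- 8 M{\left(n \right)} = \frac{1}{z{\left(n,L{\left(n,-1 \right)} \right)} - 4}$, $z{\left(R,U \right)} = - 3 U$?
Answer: $- \frac{1}{224} \approx -0.0044643$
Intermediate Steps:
$L{\left(m,u \right)} = 8$
$w = 0$
$M{\left(n \right)} = \frac{1}{224}$ ($M{\left(n \right)} = - \frac{1}{8 \left(\left(-3\right) 8 - 4\right)} = - \frac{1}{8 \left(-24 - 4\right)} = - \frac{1}{8 \left(-28\right)} = \left(- \frac{1}{8}\right) \left(- \frac{1}{28}\right) = \frac{1}{224}$)
$S{\left(d \right)} = \frac{1}{224}$
$- S{\left(157 \right)} = \left(-1\right) \frac{1}{224} = - \frac{1}{224}$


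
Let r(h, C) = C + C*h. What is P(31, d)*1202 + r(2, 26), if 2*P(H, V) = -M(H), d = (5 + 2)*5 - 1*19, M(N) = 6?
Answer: -3528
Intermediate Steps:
d = 16 (d = 7*5 - 19 = 35 - 19 = 16)
P(H, V) = -3 (P(H, V) = (-1*6)/2 = (½)*(-6) = -3)
P(31, d)*1202 + r(2, 26) = -3*1202 + 26*(1 + 2) = -3606 + 26*3 = -3606 + 78 = -3528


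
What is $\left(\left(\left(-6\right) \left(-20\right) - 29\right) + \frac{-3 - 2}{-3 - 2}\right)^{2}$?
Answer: $8464$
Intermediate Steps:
$\left(\left(\left(-6\right) \left(-20\right) - 29\right) + \frac{-3 - 2}{-3 - 2}\right)^{2} = \left(\left(120 - 29\right) + \frac{1}{-5} \left(-5\right)\right)^{2} = \left(91 - -1\right)^{2} = \left(91 + 1\right)^{2} = 92^{2} = 8464$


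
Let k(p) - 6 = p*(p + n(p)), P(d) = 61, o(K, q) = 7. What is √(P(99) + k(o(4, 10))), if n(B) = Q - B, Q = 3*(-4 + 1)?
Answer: 2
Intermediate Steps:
Q = -9 (Q = 3*(-3) = -9)
n(B) = -9 - B
k(p) = 6 - 9*p (k(p) = 6 + p*(p + (-9 - p)) = 6 + p*(-9) = 6 - 9*p)
√(P(99) + k(o(4, 10))) = √(61 + (6 - 9*7)) = √(61 + (6 - 63)) = √(61 - 57) = √4 = 2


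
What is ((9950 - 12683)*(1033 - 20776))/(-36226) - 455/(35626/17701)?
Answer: -553514177081/322646869 ≈ -1715.5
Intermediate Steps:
((9950 - 12683)*(1033 - 20776))/(-36226) - 455/(35626/17701) = -2733*(-19743)*(-1/36226) - 455/(35626*(1/17701)) = 53957619*(-1/36226) - 455/35626/17701 = -53957619/36226 - 455*17701/35626 = -53957619/36226 - 8053955/35626 = -553514177081/322646869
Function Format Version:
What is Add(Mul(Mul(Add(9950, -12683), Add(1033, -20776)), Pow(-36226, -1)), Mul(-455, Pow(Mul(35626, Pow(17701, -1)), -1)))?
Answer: Rational(-553514177081, 322646869) ≈ -1715.5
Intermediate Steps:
Add(Mul(Mul(Add(9950, -12683), Add(1033, -20776)), Pow(-36226, -1)), Mul(-455, Pow(Mul(35626, Pow(17701, -1)), -1))) = Add(Mul(Mul(-2733, -19743), Rational(-1, 36226)), Mul(-455, Pow(Mul(35626, Rational(1, 17701)), -1))) = Add(Mul(53957619, Rational(-1, 36226)), Mul(-455, Pow(Rational(35626, 17701), -1))) = Add(Rational(-53957619, 36226), Mul(-455, Rational(17701, 35626))) = Add(Rational(-53957619, 36226), Rational(-8053955, 35626)) = Rational(-553514177081, 322646869)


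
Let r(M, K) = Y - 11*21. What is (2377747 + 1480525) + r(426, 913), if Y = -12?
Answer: 3858029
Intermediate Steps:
r(M, K) = -243 (r(M, K) = -12 - 11*21 = -12 - 231 = -243)
(2377747 + 1480525) + r(426, 913) = (2377747 + 1480525) - 243 = 3858272 - 243 = 3858029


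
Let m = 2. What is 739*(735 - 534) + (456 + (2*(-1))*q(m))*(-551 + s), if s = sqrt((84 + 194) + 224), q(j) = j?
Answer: -100513 + 452*sqrt(502) ≈ -90386.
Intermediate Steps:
s = sqrt(502) (s = sqrt(278 + 224) = sqrt(502) ≈ 22.405)
739*(735 - 534) + (456 + (2*(-1))*q(m))*(-551 + s) = 739*(735 - 534) + (456 + (2*(-1))*2)*(-551 + sqrt(502)) = 739*201 + (456 - 2*2)*(-551 + sqrt(502)) = 148539 + (456 - 4)*(-551 + sqrt(502)) = 148539 + 452*(-551 + sqrt(502)) = 148539 + (-249052 + 452*sqrt(502)) = -100513 + 452*sqrt(502)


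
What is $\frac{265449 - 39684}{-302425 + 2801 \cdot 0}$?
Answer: $- \frac{45153}{60485} \approx -0.74652$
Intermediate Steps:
$\frac{265449 - 39684}{-302425 + 2801 \cdot 0} = \frac{225765}{-302425 + 0} = \frac{225765}{-302425} = 225765 \left(- \frac{1}{302425}\right) = - \frac{45153}{60485}$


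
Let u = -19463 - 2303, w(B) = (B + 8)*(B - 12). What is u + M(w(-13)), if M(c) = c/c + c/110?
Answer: -478805/22 ≈ -21764.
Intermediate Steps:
w(B) = (-12 + B)*(8 + B) (w(B) = (8 + B)*(-12 + B) = (-12 + B)*(8 + B))
M(c) = 1 + c/110 (M(c) = 1 + c*(1/110) = 1 + c/110)
u = -21766
u + M(w(-13)) = -21766 + (1 + (-96 + (-13)² - 4*(-13))/110) = -21766 + (1 + (-96 + 169 + 52)/110) = -21766 + (1 + (1/110)*125) = -21766 + (1 + 25/22) = -21766 + 47/22 = -478805/22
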